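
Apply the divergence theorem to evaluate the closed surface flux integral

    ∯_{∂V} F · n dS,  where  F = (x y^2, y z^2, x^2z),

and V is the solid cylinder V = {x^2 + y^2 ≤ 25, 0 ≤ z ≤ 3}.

By the divergence theorem,

    ∯_{∂V} F · n dS = ∭_V (∇ · F) dV.

Compute the divergence:
    ∇ · F = ∂F_x/∂x + ∂F_y/∂y + ∂F_z/∂z = y^2 + z^2 + x^2 = x^2 + y^2 + z^2.

In cylindrical coordinates, x = r cos(θ), y = r sin(θ), z = z, dV = r dr dθ dz, with 0 ≤ r ≤ 5, 0 ≤ θ ≤ 2π, 0 ≤ z ≤ 3.

The integrand, after substitution and multiplying by the volume element, becomes (r^2 + z^2) · r, so

    ∭_V (∇·F) dV = ∫_0^{2π} ∫_0^{5} ∫_0^{3} (r^2 + z^2) · r dz dr dθ.

Inner (z from 0 to 3): 3r (r^2 + 3).
Middle (r from 0 to 5): 2325/4.
Outer (θ from 0 to 2π): 2325π/2.

Therefore ∯_{∂V} F · n dS = 2325π/2.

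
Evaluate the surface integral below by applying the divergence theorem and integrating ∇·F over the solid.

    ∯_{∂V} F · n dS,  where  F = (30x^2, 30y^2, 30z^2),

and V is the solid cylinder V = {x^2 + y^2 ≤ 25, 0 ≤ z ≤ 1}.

By the divergence theorem,

    ∯_{∂V} F · n dS = ∭_V (∇ · F) dV.

Compute the divergence:
    ∇ · F = ∂F_x/∂x + ∂F_y/∂y + ∂F_z/∂z = 60x + 60y + 60z.

In cylindrical coordinates, x = r cos(θ), y = r sin(θ), z = z, dV = r dr dθ dz, with 0 ≤ r ≤ 5, 0 ≤ θ ≤ 2π, 0 ≤ z ≤ 1.

The integrand, after substitution and multiplying by the volume element, becomes (60sqrt(2)r sin(θ + π/4) + 60z) · r, so

    ∭_V (∇·F) dV = ∫_0^{2π} ∫_0^{5} ∫_0^{1} (60sqrt(2)r sin(θ + π/4) + 60z) · r dz dr dθ.

Inner (z from 0 to 1): 30r (2sqrt(2)r sin(θ + π/4) + 1).
Middle (r from 0 to 5): 2500sqrt(2)sin(θ + π/4) + 375.
Outer (θ from 0 to 2π): 750π.

Therefore ∯_{∂V} F · n dS = 750π.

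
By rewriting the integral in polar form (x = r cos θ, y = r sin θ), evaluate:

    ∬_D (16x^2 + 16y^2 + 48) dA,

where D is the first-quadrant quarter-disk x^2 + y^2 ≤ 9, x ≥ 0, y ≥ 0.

The region D is 0 ≤ r ≤ 3, 0 ≤ θ ≤ π/2 in polar coordinates, where x = r cos(θ), y = r sin(θ), and dA = r dr dθ.

Under the substitution, the integrand becomes 16r^2 + 48, so

    ∬_D (16x^2 + 16y^2 + 48) dA = ∫_{0}^{π/2} ∫_{0}^{3} (16r^2 + 48) · r dr dθ.

Inner integral (in r): ∫_{0}^{3} (16r^2 + 48) · r dr = 540.

Outer integral (in θ): ∫_{0}^{π/2} (540) dθ = 270π.

Therefore ∬_D (16x^2 + 16y^2 + 48) dA = 270π.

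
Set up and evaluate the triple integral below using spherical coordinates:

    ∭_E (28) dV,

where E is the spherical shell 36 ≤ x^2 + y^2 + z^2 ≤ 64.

In spherical coordinates, x = ρ sin(φ) cos(θ), y = ρ sin(φ) sin(θ), z = ρ cos(φ), and dV = ρ^2 sin(φ) dρ dφ dθ.

The integrand becomes 28, so

    ∭_E (28) dV = ∫_{0}^{2π} ∫_{0}^{π} ∫_{6}^{8} (28) · ρ^2 sin(φ) dρ dφ dθ.

Inner (ρ): 8288sin(φ)/3.
Middle (φ): 16576/3.
Outer (θ): 33152π/3.

Therefore the triple integral equals 33152π/3.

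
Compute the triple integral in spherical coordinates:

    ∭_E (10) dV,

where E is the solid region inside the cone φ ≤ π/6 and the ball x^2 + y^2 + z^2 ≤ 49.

In spherical coordinates, x = ρ sin(φ) cos(θ), y = ρ sin(φ) sin(θ), z = ρ cos(φ), and dV = ρ^2 sin(φ) dρ dφ dθ.

The integrand becomes 10, so

    ∭_E (10) dV = ∫_{0}^{2π} ∫_{0}^{π/6} ∫_{0}^{7} (10) · ρ^2 sin(φ) dρ dφ dθ.

Inner (ρ): 3430sin(φ)/3.
Middle (φ): 3430/3 - 1715sqrt(3)/3.
Outer (θ): 3430π (2 - sqrt(3))/3.

Therefore the triple integral equals 3430π (2 - sqrt(3))/3.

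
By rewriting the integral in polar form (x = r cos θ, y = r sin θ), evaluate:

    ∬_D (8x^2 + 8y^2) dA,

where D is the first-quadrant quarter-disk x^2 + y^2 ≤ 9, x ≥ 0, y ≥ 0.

The region D is 0 ≤ r ≤ 3, 0 ≤ θ ≤ π/2 in polar coordinates, where x = r cos(θ), y = r sin(θ), and dA = r dr dθ.

Under the substitution, the integrand becomes 8r^2, so

    ∬_D (8x^2 + 8y^2) dA = ∫_{0}^{π/2} ∫_{0}^{3} (8r^2) · r dr dθ.

Inner integral (in r): ∫_{0}^{3} (8r^2) · r dr = 162.

Outer integral (in θ): ∫_{0}^{π/2} (162) dθ = 81π.

Therefore ∬_D (8x^2 + 8y^2) dA = 81π.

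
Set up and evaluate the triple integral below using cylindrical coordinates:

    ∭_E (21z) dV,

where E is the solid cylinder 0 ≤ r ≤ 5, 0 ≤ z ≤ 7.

In cylindrical coordinates, x = r cos(θ), y = r sin(θ), z = z, and dV = r dr dθ dz.

The integrand becomes 21z, so

    ∭_E (21z) dV = ∫_{0}^{2π} ∫_{0}^{5} ∫_{0}^{7} (21z) · r dz dr dθ.

Inner (z): 1029r/2.
Middle (r from 0 to 5): 25725/4.
Outer (θ): 25725π/2.

Therefore the triple integral equals 25725π/2.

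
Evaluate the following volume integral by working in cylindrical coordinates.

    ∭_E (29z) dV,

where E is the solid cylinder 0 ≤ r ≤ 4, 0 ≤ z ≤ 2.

In cylindrical coordinates, x = r cos(θ), y = r sin(θ), z = z, and dV = r dr dθ dz.

The integrand becomes 29z, so

    ∭_E (29z) dV = ∫_{0}^{2π} ∫_{0}^{4} ∫_{0}^{2} (29z) · r dz dr dθ.

Inner (z): 58r.
Middle (r from 0 to 4): 464.
Outer (θ): 928π.

Therefore the triple integral equals 928π.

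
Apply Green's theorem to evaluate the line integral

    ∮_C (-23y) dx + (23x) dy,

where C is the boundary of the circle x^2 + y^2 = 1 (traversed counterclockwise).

Green's theorem converts the closed line integral into a double integral over the enclosed region D:

    ∮_C P dx + Q dy = ∬_D (∂Q/∂x - ∂P/∂y) dA.

Here P = -23y, Q = 23x, so

    ∂Q/∂x = 23,    ∂P/∂y = -23,
    ∂Q/∂x - ∂P/∂y = 46.

D is the region x^2 + y^2 ≤ 1. Evaluating the double integral:

In polar coordinates (x = r cos θ, y = r sin θ, dA = r dr dθ) the integrand becomes 46, so

    ∬_D (46) dA = ∫_0^{2π} ∫_0^{1} (46) · r dr dθ.

Inner (r from 0 to 1): 23.
Outer (θ from 0 to 2π): 46π.

Therefore ∮_C P dx + Q dy = 46π.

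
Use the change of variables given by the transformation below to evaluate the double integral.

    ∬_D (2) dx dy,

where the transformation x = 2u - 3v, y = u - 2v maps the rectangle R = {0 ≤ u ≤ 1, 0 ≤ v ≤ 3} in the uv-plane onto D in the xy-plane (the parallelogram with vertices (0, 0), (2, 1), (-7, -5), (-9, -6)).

Compute the Jacobian determinant of (x, y) with respect to (u, v):

    ∂(x,y)/∂(u,v) = | 2  -3 | = (2)(-2) - (-3)(1) = -1.
                   | 1  -2 |

Its absolute value is |J| = 1 (the area scaling factor).

Substituting x = 2u - 3v, y = u - 2v into the integrand,

    2 → 2,

so the integral becomes

    ∬_R (2) · |J| du dv = ∫_0^1 ∫_0^3 (2) dv du.

Inner (v): 6.
Outer (u): 6.

Therefore ∬_D (2) dx dy = 6.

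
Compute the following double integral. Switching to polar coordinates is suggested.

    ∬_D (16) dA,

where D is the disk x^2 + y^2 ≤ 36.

The region D is 0 ≤ r ≤ 6, 0 ≤ θ ≤ 2π in polar coordinates, where x = r cos(θ), y = r sin(θ), and dA = r dr dθ.

Under the substitution, the integrand becomes 16, so

    ∬_D (16) dA = ∫_{0}^{2π} ∫_{0}^{6} (16) · r dr dθ.

Inner integral (in r): ∫_{0}^{6} (16) · r dr = 288.

Outer integral (in θ): ∫_{0}^{2π} (288) dθ = 576π.

Therefore ∬_D (16) dA = 576π.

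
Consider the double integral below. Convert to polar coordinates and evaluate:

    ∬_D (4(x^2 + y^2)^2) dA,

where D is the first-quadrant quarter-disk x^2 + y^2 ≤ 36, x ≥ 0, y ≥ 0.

The region D is 0 ≤ r ≤ 6, 0 ≤ θ ≤ π/2 in polar coordinates, where x = r cos(θ), y = r sin(θ), and dA = r dr dθ.

Under the substitution, the integrand becomes 4r^4, so

    ∬_D (4(x^2 + y^2)^2) dA = ∫_{0}^{π/2} ∫_{0}^{6} (4r^4) · r dr dθ.

Inner integral (in r): ∫_{0}^{6} (4r^4) · r dr = 31104.

Outer integral (in θ): ∫_{0}^{π/2} (31104) dθ = 15552π.

Therefore ∬_D (4(x^2 + y^2)^2) dA = 15552π.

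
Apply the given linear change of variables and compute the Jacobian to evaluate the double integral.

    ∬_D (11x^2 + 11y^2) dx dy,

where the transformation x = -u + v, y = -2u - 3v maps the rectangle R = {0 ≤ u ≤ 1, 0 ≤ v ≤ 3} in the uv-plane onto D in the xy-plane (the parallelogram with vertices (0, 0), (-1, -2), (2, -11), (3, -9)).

Compute the Jacobian determinant of (x, y) with respect to (u, v):

    ∂(x,y)/∂(u,v) = | -1  1 | = (-1)(-3) - (1)(-2) = 5.
                   | -2  -3 |

Its absolute value is |J| = 5 (the area scaling factor).

Substituting x = -u + v, y = -2u - 3v into the integrand,

    11x^2 + 11y^2 → 55u^2 + 110u v + 110v^2,

so the integral becomes

    ∬_R (55u^2 + 110u v + 110v^2) · |J| du dv = ∫_0^1 ∫_0^3 (275u^2 + 550u v + 550v^2) dv du.

Inner (v): 825u^2 + 2475u + 4950.
Outer (u): 12925/2.

Therefore ∬_D (11x^2 + 11y^2) dx dy = 12925/2.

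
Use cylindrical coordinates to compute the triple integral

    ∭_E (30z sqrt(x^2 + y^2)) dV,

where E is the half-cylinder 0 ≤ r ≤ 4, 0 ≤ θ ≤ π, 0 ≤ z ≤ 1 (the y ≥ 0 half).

In cylindrical coordinates, x = r cos(θ), y = r sin(θ), z = z, and dV = r dr dθ dz.

The integrand becomes 30r z, so

    ∭_E (30z sqrt(x^2 + y^2)) dV = ∫_{0}^{π} ∫_{0}^{4} ∫_{0}^{1} (30r z) · r dz dr dθ.

Inner (z): 15r^2.
Middle (r from 0 to 4): 320.
Outer (θ): 320π.

Therefore the triple integral equals 320π.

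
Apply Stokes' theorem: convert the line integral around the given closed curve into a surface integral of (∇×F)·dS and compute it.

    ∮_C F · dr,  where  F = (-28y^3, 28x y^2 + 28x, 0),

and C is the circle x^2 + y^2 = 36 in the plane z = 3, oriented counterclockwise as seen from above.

Let S be the flat disk x^2 + y^2 ≤ 36 in the plane z = 3, with upward unit normal n̂ = ẑ. By Stokes' theorem,

    ∮_C F · dr = ∬_S (∇ × F) · n̂ dS = ∬_D (curl F)_z dA,

where D is the disk x^2 + y^2 ≤ 36.

Compute the curl of F = (-28y^3, 28x y^2 + 28x, 0):
    (∇ × F)_x = ∂F_z/∂y - ∂F_y/∂z = 0,
    (∇ × F)_y = ∂F_x/∂z - ∂F_z/∂x = 0,
    (∇ × F)_z = ∂F_y/∂x - ∂F_x/∂y = 112y^2 + 28.

On z = 3, (curl F)_z = 112y^2 + 28.

Convert to polar (x = r cos θ, y = r sin θ, dA = r dr dθ); the integrand becomes 112r^2sin(θ)^2 + 28, so

    ∬_D (curl F)_z dA = ∫_0^{2π} ∫_0^{6} (112r^2sin(θ)^2 + 28) · r dr dθ.

Inner (r from 0 to 6): 36288sin(θ)^2 + 504.
Outer (θ from 0 to 2π): 37296π.

Therefore ∮_C F · dr = 37296π.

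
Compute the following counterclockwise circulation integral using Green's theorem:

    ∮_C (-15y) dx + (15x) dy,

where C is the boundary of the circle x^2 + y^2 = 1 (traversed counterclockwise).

Green's theorem converts the closed line integral into a double integral over the enclosed region D:

    ∮_C P dx + Q dy = ∬_D (∂Q/∂x - ∂P/∂y) dA.

Here P = -15y, Q = 15x, so

    ∂Q/∂x = 15,    ∂P/∂y = -15,
    ∂Q/∂x - ∂P/∂y = 30.

D is the region x^2 + y^2 ≤ 1. Evaluating the double integral:

In polar coordinates (x = r cos θ, y = r sin θ, dA = r dr dθ) the integrand becomes 30, so

    ∬_D (30) dA = ∫_0^{2π} ∫_0^{1} (30) · r dr dθ.

Inner (r from 0 to 1): 15.
Outer (θ from 0 to 2π): 30π.

Therefore ∮_C P dx + Q dy = 30π.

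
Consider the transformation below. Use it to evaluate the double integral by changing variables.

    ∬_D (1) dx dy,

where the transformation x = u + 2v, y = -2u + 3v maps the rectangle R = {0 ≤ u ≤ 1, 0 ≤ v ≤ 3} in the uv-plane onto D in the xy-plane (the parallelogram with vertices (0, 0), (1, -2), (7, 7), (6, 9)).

Compute the Jacobian determinant of (x, y) with respect to (u, v):

    ∂(x,y)/∂(u,v) = | 1  2 | = (1)(3) - (2)(-2) = 7.
                   | -2  3 |

Its absolute value is |J| = 7 (the area scaling factor).

Substituting x = u + 2v, y = -2u + 3v into the integrand,

    1 → 1,

so the integral becomes

    ∬_R (1) · |J| du dv = ∫_0^1 ∫_0^3 (7) dv du.

Inner (v): 21.
Outer (u): 21.

Therefore ∬_D (1) dx dy = 21.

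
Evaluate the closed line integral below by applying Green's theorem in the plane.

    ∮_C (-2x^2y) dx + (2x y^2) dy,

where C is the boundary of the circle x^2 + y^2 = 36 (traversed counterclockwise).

Green's theorem converts the closed line integral into a double integral over the enclosed region D:

    ∮_C P dx + Q dy = ∬_D (∂Q/∂x - ∂P/∂y) dA.

Here P = -2x^2y, Q = 2x y^2, so

    ∂Q/∂x = 2y^2,    ∂P/∂y = -2x^2,
    ∂Q/∂x - ∂P/∂y = 2x^2 + 2y^2.

D is the region x^2 + y^2 ≤ 36. Evaluating the double integral:

In polar coordinates (x = r cos θ, y = r sin θ, dA = r dr dθ) the integrand becomes 2r^2, so

    ∬_D (2x^2 + 2y^2) dA = ∫_0^{2π} ∫_0^{6} (2r^2) · r dr dθ.

Inner (r from 0 to 6): 648.
Outer (θ from 0 to 2π): 1296π.

Therefore ∮_C P dx + Q dy = 1296π.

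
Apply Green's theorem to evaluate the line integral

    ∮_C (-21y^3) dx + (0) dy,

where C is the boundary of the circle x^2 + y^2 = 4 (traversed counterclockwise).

Green's theorem converts the closed line integral into a double integral over the enclosed region D:

    ∮_C P dx + Q dy = ∬_D (∂Q/∂x - ∂P/∂y) dA.

Here P = -21y^3, Q = 0, so

    ∂Q/∂x = 0,    ∂P/∂y = -63y^2,
    ∂Q/∂x - ∂P/∂y = 63y^2.

D is the region x^2 + y^2 ≤ 4. Evaluating the double integral:

In polar coordinates (x = r cos θ, y = r sin θ, dA = r dr dθ) the integrand becomes 63r^2sin(θ)^2, so

    ∬_D (63y^2) dA = ∫_0^{2π} ∫_0^{2} (63r^2sin(θ)^2) · r dr dθ.

Inner (r from 0 to 2): 252sin(θ)^2.
Outer (θ from 0 to 2π): 252π.

Therefore ∮_C P dx + Q dy = 252π.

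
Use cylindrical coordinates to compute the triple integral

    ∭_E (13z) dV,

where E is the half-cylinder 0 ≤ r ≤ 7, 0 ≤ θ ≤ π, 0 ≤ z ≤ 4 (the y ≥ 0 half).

In cylindrical coordinates, x = r cos(θ), y = r sin(θ), z = z, and dV = r dr dθ dz.

The integrand becomes 13z, so

    ∭_E (13z) dV = ∫_{0}^{π} ∫_{0}^{7} ∫_{0}^{4} (13z) · r dz dr dθ.

Inner (z): 104r.
Middle (r from 0 to 7): 2548.
Outer (θ): 2548π.

Therefore the triple integral equals 2548π.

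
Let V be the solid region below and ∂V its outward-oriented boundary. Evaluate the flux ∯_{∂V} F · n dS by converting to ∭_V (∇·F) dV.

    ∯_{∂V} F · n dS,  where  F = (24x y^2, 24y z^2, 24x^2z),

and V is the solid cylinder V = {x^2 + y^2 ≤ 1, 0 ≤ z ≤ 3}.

By the divergence theorem,

    ∯_{∂V} F · n dS = ∭_V (∇ · F) dV.

Compute the divergence:
    ∇ · F = ∂F_x/∂x + ∂F_y/∂y + ∂F_z/∂z = 24y^2 + 24z^2 + 24x^2 = 24x^2 + 24y^2 + 24z^2.

In cylindrical coordinates, x = r cos(θ), y = r sin(θ), z = z, dV = r dr dθ dz, with 0 ≤ r ≤ 1, 0 ≤ θ ≤ 2π, 0 ≤ z ≤ 3.

The integrand, after substitution and multiplying by the volume element, becomes (24r^2 + 24z^2) · r, so

    ∭_V (∇·F) dV = ∫_0^{2π} ∫_0^{1} ∫_0^{3} (24r^2 + 24z^2) · r dz dr dθ.

Inner (z from 0 to 3): 72r (r^2 + 3).
Middle (r from 0 to 1): 126.
Outer (θ from 0 to 2π): 252π.

Therefore ∯_{∂V} F · n dS = 252π.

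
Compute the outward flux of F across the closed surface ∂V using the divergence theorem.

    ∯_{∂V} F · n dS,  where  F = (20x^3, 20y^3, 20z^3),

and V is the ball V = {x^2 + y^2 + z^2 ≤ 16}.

By the divergence theorem,

    ∯_{∂V} F · n dS = ∭_V (∇ · F) dV.

Compute the divergence:
    ∇ · F = ∂F_x/∂x + ∂F_y/∂y + ∂F_z/∂z = 60x^2 + 60y^2 + 60z^2.

In spherical coordinates, x = ρ sin(φ) cos(θ), y = ρ sin(φ) sin(θ), z = ρ cos(φ), dV = ρ^2 sin(φ) dρ dφ dθ, with 0 ≤ ρ ≤ 4, 0 ≤ φ ≤ π, 0 ≤ θ ≤ 2π.

The integrand, after substitution and multiplying by the volume element, becomes (60ρ^2) · ρ^2 sin(φ), so

    ∭_V (∇·F) dV = ∫_0^{2π} ∫_0^{π} ∫_0^{4} (60ρ^2) · ρ^2 sin(φ) dρ dφ dθ.

Inner (ρ from 0 to 4): 12288sin(φ).
Middle (φ from 0 to π): 24576.
Outer (θ from 0 to 2π): 49152π.

Therefore ∯_{∂V} F · n dS = 49152π.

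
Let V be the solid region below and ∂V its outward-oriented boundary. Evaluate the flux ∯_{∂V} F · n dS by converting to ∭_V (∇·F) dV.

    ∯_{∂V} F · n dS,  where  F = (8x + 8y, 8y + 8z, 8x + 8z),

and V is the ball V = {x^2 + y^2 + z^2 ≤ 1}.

By the divergence theorem,

    ∯_{∂V} F · n dS = ∭_V (∇ · F) dV.

Compute the divergence:
    ∇ · F = ∂F_x/∂x + ∂F_y/∂y + ∂F_z/∂z = 8 + 8 + 8 = 24.

In spherical coordinates, x = ρ sin(φ) cos(θ), y = ρ sin(φ) sin(θ), z = ρ cos(φ), dV = ρ^2 sin(φ) dρ dφ dθ, with 0 ≤ ρ ≤ 1, 0 ≤ φ ≤ π, 0 ≤ θ ≤ 2π.

The integrand, after substitution and multiplying by the volume element, becomes (24) · ρ^2 sin(φ), so

    ∭_V (∇·F) dV = ∫_0^{2π} ∫_0^{π} ∫_0^{1} (24) · ρ^2 sin(φ) dρ dφ dθ.

Inner (ρ from 0 to 1): 8sin(φ).
Middle (φ from 0 to π): 16.
Outer (θ from 0 to 2π): 32π.

Therefore ∯_{∂V} F · n dS = 32π.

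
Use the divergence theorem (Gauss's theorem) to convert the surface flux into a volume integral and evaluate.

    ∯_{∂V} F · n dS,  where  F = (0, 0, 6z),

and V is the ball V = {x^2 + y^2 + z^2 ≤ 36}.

By the divergence theorem,

    ∯_{∂V} F · n dS = ∭_V (∇ · F) dV.

Compute the divergence:
    ∇ · F = ∂F_x/∂x + ∂F_y/∂y + ∂F_z/∂z = 0 + 0 + 6 = 6.

In spherical coordinates, x = ρ sin(φ) cos(θ), y = ρ sin(φ) sin(θ), z = ρ cos(φ), dV = ρ^2 sin(φ) dρ dφ dθ, with 0 ≤ ρ ≤ 6, 0 ≤ φ ≤ π, 0 ≤ θ ≤ 2π.

The integrand, after substitution and multiplying by the volume element, becomes (6) · ρ^2 sin(φ), so

    ∭_V (∇·F) dV = ∫_0^{2π} ∫_0^{π} ∫_0^{6} (6) · ρ^2 sin(φ) dρ dφ dθ.

Inner (ρ from 0 to 6): 432sin(φ).
Middle (φ from 0 to π): 864.
Outer (θ from 0 to 2π): 1728π.

Therefore ∯_{∂V} F · n dS = 1728π.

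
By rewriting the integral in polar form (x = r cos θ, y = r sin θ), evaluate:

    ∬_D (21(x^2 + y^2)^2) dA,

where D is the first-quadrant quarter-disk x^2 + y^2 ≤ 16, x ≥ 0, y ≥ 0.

The region D is 0 ≤ r ≤ 4, 0 ≤ θ ≤ π/2 in polar coordinates, where x = r cos(θ), y = r sin(θ), and dA = r dr dθ.

Under the substitution, the integrand becomes 21r^4, so

    ∬_D (21(x^2 + y^2)^2) dA = ∫_{0}^{π/2} ∫_{0}^{4} (21r^4) · r dr dθ.

Inner integral (in r): ∫_{0}^{4} (21r^4) · r dr = 14336.

Outer integral (in θ): ∫_{0}^{π/2} (14336) dθ = 7168π.

Therefore ∬_D (21(x^2 + y^2)^2) dA = 7168π.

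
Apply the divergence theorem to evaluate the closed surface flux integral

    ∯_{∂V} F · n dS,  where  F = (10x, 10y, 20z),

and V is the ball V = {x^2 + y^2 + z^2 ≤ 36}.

By the divergence theorem,

    ∯_{∂V} F · n dS = ∭_V (∇ · F) dV.

Compute the divergence:
    ∇ · F = ∂F_x/∂x + ∂F_y/∂y + ∂F_z/∂z = 10 + 10 + 20 = 40.

In spherical coordinates, x = ρ sin(φ) cos(θ), y = ρ sin(φ) sin(θ), z = ρ cos(φ), dV = ρ^2 sin(φ) dρ dφ dθ, with 0 ≤ ρ ≤ 6, 0 ≤ φ ≤ π, 0 ≤ θ ≤ 2π.

The integrand, after substitution and multiplying by the volume element, becomes (40) · ρ^2 sin(φ), so

    ∭_V (∇·F) dV = ∫_0^{2π} ∫_0^{π} ∫_0^{6} (40) · ρ^2 sin(φ) dρ dφ dθ.

Inner (ρ from 0 to 6): 2880sin(φ).
Middle (φ from 0 to π): 5760.
Outer (θ from 0 to 2π): 11520π.

Therefore ∯_{∂V} F · n dS = 11520π.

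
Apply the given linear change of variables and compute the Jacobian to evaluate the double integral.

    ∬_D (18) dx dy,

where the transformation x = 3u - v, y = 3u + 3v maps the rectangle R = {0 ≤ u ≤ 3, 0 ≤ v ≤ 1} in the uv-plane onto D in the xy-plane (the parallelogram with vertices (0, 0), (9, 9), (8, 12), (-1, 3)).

Compute the Jacobian determinant of (x, y) with respect to (u, v):

    ∂(x,y)/∂(u,v) = | 3  -1 | = (3)(3) - (-1)(3) = 12.
                   | 3  3 |

Its absolute value is |J| = 12 (the area scaling factor).

Substituting x = 3u - v, y = 3u + 3v into the integrand,

    18 → 18,

so the integral becomes

    ∬_R (18) · |J| du dv = ∫_0^3 ∫_0^1 (216) dv du.

Inner (v): 216.
Outer (u): 648.

Therefore ∬_D (18) dx dy = 648.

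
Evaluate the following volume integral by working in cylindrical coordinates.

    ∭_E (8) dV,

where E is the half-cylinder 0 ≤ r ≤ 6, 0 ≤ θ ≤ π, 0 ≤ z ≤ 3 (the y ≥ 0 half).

In cylindrical coordinates, x = r cos(θ), y = r sin(θ), z = z, and dV = r dr dθ dz.

The integrand becomes 8, so

    ∭_E (8) dV = ∫_{0}^{π} ∫_{0}^{6} ∫_{0}^{3} (8) · r dz dr dθ.

Inner (z): 24r.
Middle (r from 0 to 6): 432.
Outer (θ): 432π.

Therefore the triple integral equals 432π.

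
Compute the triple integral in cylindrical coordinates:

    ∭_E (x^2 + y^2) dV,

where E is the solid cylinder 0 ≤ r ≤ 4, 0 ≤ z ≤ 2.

In cylindrical coordinates, x = r cos(θ), y = r sin(θ), z = z, and dV = r dr dθ dz.

The integrand becomes r^2, so

    ∭_E (x^2 + y^2) dV = ∫_{0}^{2π} ∫_{0}^{4} ∫_{0}^{2} (r^2) · r dz dr dθ.

Inner (z): 2r^3.
Middle (r from 0 to 4): 128.
Outer (θ): 256π.

Therefore the triple integral equals 256π.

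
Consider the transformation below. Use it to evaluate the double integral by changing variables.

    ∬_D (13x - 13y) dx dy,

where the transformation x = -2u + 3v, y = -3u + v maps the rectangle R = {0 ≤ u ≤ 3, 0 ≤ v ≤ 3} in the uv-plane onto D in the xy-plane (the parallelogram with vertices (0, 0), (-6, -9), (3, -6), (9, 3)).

Compute the Jacobian determinant of (x, y) with respect to (u, v):

    ∂(x,y)/∂(u,v) = | -2  3 | = (-2)(1) - (3)(-3) = 7.
                   | -3  1 |

Its absolute value is |J| = 7 (the area scaling factor).

Substituting x = -2u + 3v, y = -3u + v into the integrand,

    13x - 13y → 13u + 26v,

so the integral becomes

    ∬_R (13u + 26v) · |J| du dv = ∫_0^3 ∫_0^3 (91u + 182v) dv du.

Inner (v): 273u + 819.
Outer (u): 7371/2.

Therefore ∬_D (13x - 13y) dx dy = 7371/2.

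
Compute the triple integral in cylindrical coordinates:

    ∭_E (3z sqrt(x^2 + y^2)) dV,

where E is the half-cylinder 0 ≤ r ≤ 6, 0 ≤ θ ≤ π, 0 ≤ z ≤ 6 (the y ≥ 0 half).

In cylindrical coordinates, x = r cos(θ), y = r sin(θ), z = z, and dV = r dr dθ dz.

The integrand becomes 3r z, so

    ∭_E (3z sqrt(x^2 + y^2)) dV = ∫_{0}^{π} ∫_{0}^{6} ∫_{0}^{6} (3r z) · r dz dr dθ.

Inner (z): 54r^2.
Middle (r from 0 to 6): 3888.
Outer (θ): 3888π.

Therefore the triple integral equals 3888π.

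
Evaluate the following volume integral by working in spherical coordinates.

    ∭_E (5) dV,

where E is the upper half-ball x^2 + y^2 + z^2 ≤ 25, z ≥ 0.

In spherical coordinates, x = ρ sin(φ) cos(θ), y = ρ sin(φ) sin(θ), z = ρ cos(φ), and dV = ρ^2 sin(φ) dρ dφ dθ.

The integrand becomes 5, so

    ∭_E (5) dV = ∫_{0}^{2π} ∫_{0}^{π/2} ∫_{0}^{5} (5) · ρ^2 sin(φ) dρ dφ dθ.

Inner (ρ): 625sin(φ)/3.
Middle (φ): 625/3.
Outer (θ): 1250π/3.

Therefore the triple integral equals 1250π/3.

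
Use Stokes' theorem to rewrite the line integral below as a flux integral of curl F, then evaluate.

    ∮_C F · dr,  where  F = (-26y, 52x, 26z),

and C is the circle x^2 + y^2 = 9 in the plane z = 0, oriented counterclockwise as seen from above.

Let S be the flat disk x^2 + y^2 ≤ 9 in the plane z = 0, with upward unit normal n̂ = ẑ. By Stokes' theorem,

    ∮_C F · dr = ∬_S (∇ × F) · n̂ dS = ∬_D (curl F)_z dA,

where D is the disk x^2 + y^2 ≤ 9.

Compute the curl of F = (-26y, 52x, 26z):
    (∇ × F)_x = ∂F_z/∂y - ∂F_y/∂z = 0,
    (∇ × F)_y = ∂F_x/∂z - ∂F_z/∂x = 0,
    (∇ × F)_z = ∂F_y/∂x - ∂F_x/∂y = 78.

On z = 0, (curl F)_z = 78.

Convert to polar (x = r cos θ, y = r sin θ, dA = r dr dθ); the integrand becomes 78, so

    ∬_D (curl F)_z dA = ∫_0^{2π} ∫_0^{3} (78) · r dr dθ.

Inner (r from 0 to 3): 351.
Outer (θ from 0 to 2π): 702π.

Therefore ∮_C F · dr = 702π.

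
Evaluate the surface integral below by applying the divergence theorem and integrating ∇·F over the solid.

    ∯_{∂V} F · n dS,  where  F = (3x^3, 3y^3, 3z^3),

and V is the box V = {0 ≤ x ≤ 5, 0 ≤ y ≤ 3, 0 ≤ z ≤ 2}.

By the divergence theorem,

    ∯_{∂V} F · n dS = ∭_V (∇ · F) dV.

Compute the divergence:
    ∇ · F = ∂F_x/∂x + ∂F_y/∂y + ∂F_z/∂z = 9x^2 + 9y^2 + 9z^2.

V is a rectangular box, so dV = dx dy dz with 0 ≤ x ≤ 5, 0 ≤ y ≤ 3, 0 ≤ z ≤ 2.

Integrate (9x^2 + 9y^2 + 9z^2) over V as an iterated integral:

    ∭_V (∇·F) dV = ∫_0^{5} ∫_0^{3} ∫_0^{2} (9x^2 + 9y^2 + 9z^2) dz dy dx.

Inner (z from 0 to 2): 18x^2 + 18y^2 + 24.
Middle (y from 0 to 3): 54x^2 + 234.
Outer (x from 0 to 5): 3420.

Therefore ∯_{∂V} F · n dS = 3420.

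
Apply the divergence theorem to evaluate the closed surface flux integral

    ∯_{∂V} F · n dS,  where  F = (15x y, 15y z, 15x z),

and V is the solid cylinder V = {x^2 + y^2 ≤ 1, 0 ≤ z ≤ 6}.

By the divergence theorem,

    ∯_{∂V} F · n dS = ∭_V (∇ · F) dV.

Compute the divergence:
    ∇ · F = ∂F_x/∂x + ∂F_y/∂y + ∂F_z/∂z = 15y + 15z + 15x = 15x + 15y + 15z.

In cylindrical coordinates, x = r cos(θ), y = r sin(θ), z = z, dV = r dr dθ dz, with 0 ≤ r ≤ 1, 0 ≤ θ ≤ 2π, 0 ≤ z ≤ 6.

The integrand, after substitution and multiplying by the volume element, becomes (15sqrt(2)r sin(θ + π/4) + 15z) · r, so

    ∭_V (∇·F) dV = ∫_0^{2π} ∫_0^{1} ∫_0^{6} (15sqrt(2)r sin(θ + π/4) + 15z) · r dz dr dθ.

Inner (z from 0 to 6): 90r (sqrt(2)r sin(θ + π/4) + 3).
Middle (r from 0 to 1): 30sqrt(2)sin(θ + π/4) + 135.
Outer (θ from 0 to 2π): 270π.

Therefore ∯_{∂V} F · n dS = 270π.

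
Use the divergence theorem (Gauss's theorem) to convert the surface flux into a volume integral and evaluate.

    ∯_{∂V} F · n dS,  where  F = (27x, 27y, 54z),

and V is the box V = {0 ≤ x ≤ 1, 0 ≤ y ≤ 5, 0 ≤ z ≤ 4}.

By the divergence theorem,

    ∯_{∂V} F · n dS = ∭_V (∇ · F) dV.

Compute the divergence:
    ∇ · F = ∂F_x/∂x + ∂F_y/∂y + ∂F_z/∂z = 27 + 27 + 54 = 108.

V is a rectangular box, so dV = dx dy dz with 0 ≤ x ≤ 1, 0 ≤ y ≤ 5, 0 ≤ z ≤ 4.

Integrate (108) over V as an iterated integral:

    ∭_V (∇·F) dV = ∫_0^{1} ∫_0^{5} ∫_0^{4} (108) dz dy dx.

Inner (z from 0 to 4): 432.
Middle (y from 0 to 5): 2160.
Outer (x from 0 to 1): 2160.

Therefore ∯_{∂V} F · n dS = 2160.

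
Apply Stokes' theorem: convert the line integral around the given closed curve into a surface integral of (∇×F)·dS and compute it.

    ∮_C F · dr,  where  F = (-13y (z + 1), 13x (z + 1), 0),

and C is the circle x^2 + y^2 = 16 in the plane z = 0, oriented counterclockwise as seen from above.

Let S be the flat disk x^2 + y^2 ≤ 16 in the plane z = 0, with upward unit normal n̂ = ẑ. By Stokes' theorem,

    ∮_C F · dr = ∬_S (∇ × F) · n̂ dS = ∬_D (curl F)_z dA,

where D is the disk x^2 + y^2 ≤ 16.

Compute the curl of F = (-13y (z + 1), 13x (z + 1), 0):
    (∇ × F)_x = ∂F_z/∂y - ∂F_y/∂z = -13x,
    (∇ × F)_y = ∂F_x/∂z - ∂F_z/∂x = -13y,
    (∇ × F)_z = ∂F_y/∂x - ∂F_x/∂y = 26z + 26.

On z = 0, (curl F)_z = 26.

Convert to polar (x = r cos θ, y = r sin θ, dA = r dr dθ); the integrand becomes 26, so

    ∬_D (curl F)_z dA = ∫_0^{2π} ∫_0^{4} (26) · r dr dθ.

Inner (r from 0 to 4): 208.
Outer (θ from 0 to 2π): 416π.

Therefore ∮_C F · dr = 416π.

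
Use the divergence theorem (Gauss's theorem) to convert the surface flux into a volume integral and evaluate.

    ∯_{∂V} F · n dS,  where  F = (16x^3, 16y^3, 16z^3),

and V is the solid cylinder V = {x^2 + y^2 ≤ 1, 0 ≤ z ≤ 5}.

By the divergence theorem,

    ∯_{∂V} F · n dS = ∭_V (∇ · F) dV.

Compute the divergence:
    ∇ · F = ∂F_x/∂x + ∂F_y/∂y + ∂F_z/∂z = 48x^2 + 48y^2 + 48z^2.

In cylindrical coordinates, x = r cos(θ), y = r sin(θ), z = z, dV = r dr dθ dz, with 0 ≤ r ≤ 1, 0 ≤ θ ≤ 2π, 0 ≤ z ≤ 5.

The integrand, after substitution and multiplying by the volume element, becomes (48r^2 + 48z^2) · r, so

    ∭_V (∇·F) dV = ∫_0^{2π} ∫_0^{1} ∫_0^{5} (48r^2 + 48z^2) · r dz dr dθ.

Inner (z from 0 to 5): 240r^3 + 2000r.
Middle (r from 0 to 1): 1060.
Outer (θ from 0 to 2π): 2120π.

Therefore ∯_{∂V} F · n dS = 2120π.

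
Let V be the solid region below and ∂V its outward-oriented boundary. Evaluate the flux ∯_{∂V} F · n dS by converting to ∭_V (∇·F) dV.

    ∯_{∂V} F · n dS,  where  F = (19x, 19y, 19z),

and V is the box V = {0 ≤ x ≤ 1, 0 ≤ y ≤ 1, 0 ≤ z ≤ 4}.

By the divergence theorem,

    ∯_{∂V} F · n dS = ∭_V (∇ · F) dV.

Compute the divergence:
    ∇ · F = ∂F_x/∂x + ∂F_y/∂y + ∂F_z/∂z = 19 + 19 + 19 = 57.

V is a rectangular box, so dV = dx dy dz with 0 ≤ x ≤ 1, 0 ≤ y ≤ 1, 0 ≤ z ≤ 4.

Integrate (57) over V as an iterated integral:

    ∭_V (∇·F) dV = ∫_0^{1} ∫_0^{1} ∫_0^{4} (57) dz dy dx.

Inner (z from 0 to 4): 228.
Middle (y from 0 to 1): 228.
Outer (x from 0 to 1): 228.

Therefore ∯_{∂V} F · n dS = 228.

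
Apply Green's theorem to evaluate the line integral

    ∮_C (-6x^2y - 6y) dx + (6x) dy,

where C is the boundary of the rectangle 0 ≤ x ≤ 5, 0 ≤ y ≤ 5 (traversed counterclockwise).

Green's theorem converts the closed line integral into a double integral over the enclosed region D:

    ∮_C P dx + Q dy = ∬_D (∂Q/∂x - ∂P/∂y) dA.

Here P = -6x^2y - 6y, Q = 6x, so

    ∂Q/∂x = 6,    ∂P/∂y = -6x^2 - 6,
    ∂Q/∂x - ∂P/∂y = 6x^2 + 12.

D is the region 0 ≤ x ≤ 5, 0 ≤ y ≤ 5. Evaluating the double integral:

    ∬_D (6x^2 + 12) dA = ∫_0^{5} ∫_0^{5} (6x^2 + 12) dy dx.

Inner (y from 0 to 5): 30x^2 + 60.
Outer (x from 0 to 5): 1550.

Therefore ∮_C P dx + Q dy = 1550.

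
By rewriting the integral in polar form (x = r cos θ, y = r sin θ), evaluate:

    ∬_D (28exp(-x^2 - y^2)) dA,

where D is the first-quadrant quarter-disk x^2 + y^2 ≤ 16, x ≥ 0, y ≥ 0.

The region D is 0 ≤ r ≤ 4, 0 ≤ θ ≤ π/2 in polar coordinates, where x = r cos(θ), y = r sin(θ), and dA = r dr dθ.

Under the substitution, the integrand becomes 28exp(-r^2), so

    ∬_D (28exp(-x^2 - y^2)) dA = ∫_{0}^{π/2} ∫_{0}^{4} (28exp(-r^2)) · r dr dθ.

Inner integral (in r): ∫_{0}^{4} (28exp(-r^2)) · r dr = 14 - 14exp(-16).

Outer integral (in θ): ∫_{0}^{π/2} (14 - 14exp(-16)) dθ = -7π exp(-16) + 7π.

Therefore ∬_D (28exp(-x^2 - y^2)) dA = -7π exp(-16) + 7π.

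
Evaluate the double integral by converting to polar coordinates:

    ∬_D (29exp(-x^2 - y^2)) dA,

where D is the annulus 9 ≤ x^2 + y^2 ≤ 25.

The region D is 3 ≤ r ≤ 5, 0 ≤ θ ≤ 2π in polar coordinates, where x = r cos(θ), y = r sin(θ), and dA = r dr dθ.

Under the substitution, the integrand becomes 29exp(-r^2), so

    ∬_D (29exp(-x^2 - y^2)) dA = ∫_{0}^{2π} ∫_{3}^{5} (29exp(-r^2)) · r dr dθ.

Inner integral (in r): ∫_{3}^{5} (29exp(-r^2)) · r dr = -(29 - 29exp(16))exp(-25)/2.

Outer integral (in θ): ∫_{0}^{2π} (-(29 - 29exp(16))exp(-25)/2) dθ = -29π (1 - exp(16))exp(-25).

Therefore ∬_D (29exp(-x^2 - y^2)) dA = -29π (1 - exp(16))exp(-25).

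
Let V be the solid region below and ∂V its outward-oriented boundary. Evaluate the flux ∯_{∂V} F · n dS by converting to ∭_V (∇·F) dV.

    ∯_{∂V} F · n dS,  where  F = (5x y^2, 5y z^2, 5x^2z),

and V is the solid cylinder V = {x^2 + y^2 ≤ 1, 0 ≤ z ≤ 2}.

By the divergence theorem,

    ∯_{∂V} F · n dS = ∭_V (∇ · F) dV.

Compute the divergence:
    ∇ · F = ∂F_x/∂x + ∂F_y/∂y + ∂F_z/∂z = 5y^2 + 5z^2 + 5x^2 = 5x^2 + 5y^2 + 5z^2.

In cylindrical coordinates, x = r cos(θ), y = r sin(θ), z = z, dV = r dr dθ dz, with 0 ≤ r ≤ 1, 0 ≤ θ ≤ 2π, 0 ≤ z ≤ 2.

The integrand, after substitution and multiplying by the volume element, becomes (5r^2 + 5z^2) · r, so

    ∭_V (∇·F) dV = ∫_0^{2π} ∫_0^{1} ∫_0^{2} (5r^2 + 5z^2) · r dz dr dθ.

Inner (z from 0 to 2): 10r (r^2 + 4/3).
Middle (r from 0 to 1): 55/6.
Outer (θ from 0 to 2π): 55π/3.

Therefore ∯_{∂V} F · n dS = 55π/3.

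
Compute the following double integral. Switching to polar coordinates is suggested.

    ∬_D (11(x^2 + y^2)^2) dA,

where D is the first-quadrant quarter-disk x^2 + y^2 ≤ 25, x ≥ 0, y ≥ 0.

The region D is 0 ≤ r ≤ 5, 0 ≤ θ ≤ π/2 in polar coordinates, where x = r cos(θ), y = r sin(θ), and dA = r dr dθ.

Under the substitution, the integrand becomes 11r^4, so

    ∬_D (11(x^2 + y^2)^2) dA = ∫_{0}^{π/2} ∫_{0}^{5} (11r^4) · r dr dθ.

Inner integral (in r): ∫_{0}^{5} (11r^4) · r dr = 171875/6.

Outer integral (in θ): ∫_{0}^{π/2} (171875/6) dθ = 171875π/12.

Therefore ∬_D (11(x^2 + y^2)^2) dA = 171875π/12.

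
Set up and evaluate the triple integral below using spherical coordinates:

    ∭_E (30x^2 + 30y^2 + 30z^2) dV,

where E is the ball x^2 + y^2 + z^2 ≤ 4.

In spherical coordinates, x = ρ sin(φ) cos(θ), y = ρ sin(φ) sin(θ), z = ρ cos(φ), and dV = ρ^2 sin(φ) dρ dφ dθ.

The integrand becomes 30ρ^2, so

    ∭_E (30x^2 + 30y^2 + 30z^2) dV = ∫_{0}^{2π} ∫_{0}^{π} ∫_{0}^{2} (30ρ^2) · ρ^2 sin(φ) dρ dφ dθ.

Inner (ρ): 192sin(φ).
Middle (φ): 384.
Outer (θ): 768π.

Therefore the triple integral equals 768π.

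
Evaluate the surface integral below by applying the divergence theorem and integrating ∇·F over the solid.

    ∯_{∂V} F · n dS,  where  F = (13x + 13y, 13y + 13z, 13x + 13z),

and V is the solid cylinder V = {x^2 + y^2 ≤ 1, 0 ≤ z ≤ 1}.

By the divergence theorem,

    ∯_{∂V} F · n dS = ∭_V (∇ · F) dV.

Compute the divergence:
    ∇ · F = ∂F_x/∂x + ∂F_y/∂y + ∂F_z/∂z = 13 + 13 + 13 = 39.

In cylindrical coordinates, x = r cos(θ), y = r sin(θ), z = z, dV = r dr dθ dz, with 0 ≤ r ≤ 1, 0 ≤ θ ≤ 2π, 0 ≤ z ≤ 1.

The integrand, after substitution and multiplying by the volume element, becomes (39) · r, so

    ∭_V (∇·F) dV = ∫_0^{2π} ∫_0^{1} ∫_0^{1} (39) · r dz dr dθ.

Inner (z from 0 to 1): 39r.
Middle (r from 0 to 1): 39/2.
Outer (θ from 0 to 2π): 39π.

Therefore ∯_{∂V} F · n dS = 39π.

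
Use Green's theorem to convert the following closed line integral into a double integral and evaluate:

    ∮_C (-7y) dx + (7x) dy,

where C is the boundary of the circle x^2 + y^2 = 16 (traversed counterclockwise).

Green's theorem converts the closed line integral into a double integral over the enclosed region D:

    ∮_C P dx + Q dy = ∬_D (∂Q/∂x - ∂P/∂y) dA.

Here P = -7y, Q = 7x, so

    ∂Q/∂x = 7,    ∂P/∂y = -7,
    ∂Q/∂x - ∂P/∂y = 14.

D is the region x^2 + y^2 ≤ 16. Evaluating the double integral:

In polar coordinates (x = r cos θ, y = r sin θ, dA = r dr dθ) the integrand becomes 14, so

    ∬_D (14) dA = ∫_0^{2π} ∫_0^{4} (14) · r dr dθ.

Inner (r from 0 to 4): 112.
Outer (θ from 0 to 2π): 224π.

Therefore ∮_C P dx + Q dy = 224π.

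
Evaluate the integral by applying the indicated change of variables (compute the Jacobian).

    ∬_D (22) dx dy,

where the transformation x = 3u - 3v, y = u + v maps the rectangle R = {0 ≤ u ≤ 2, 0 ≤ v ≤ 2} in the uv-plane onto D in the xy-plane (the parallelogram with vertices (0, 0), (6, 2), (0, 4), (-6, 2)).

Compute the Jacobian determinant of (x, y) with respect to (u, v):

    ∂(x,y)/∂(u,v) = | 3  -3 | = (3)(1) - (-3)(1) = 6.
                   | 1  1 |

Its absolute value is |J| = 6 (the area scaling factor).

Substituting x = 3u - 3v, y = u + v into the integrand,

    22 → 22,

so the integral becomes

    ∬_R (22) · |J| du dv = ∫_0^2 ∫_0^2 (132) dv du.

Inner (v): 264.
Outer (u): 528.

Therefore ∬_D (22) dx dy = 528.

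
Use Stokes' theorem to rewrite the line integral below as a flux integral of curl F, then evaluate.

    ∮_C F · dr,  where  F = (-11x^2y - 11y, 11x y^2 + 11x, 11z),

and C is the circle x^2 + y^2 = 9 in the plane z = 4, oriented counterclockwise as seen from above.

Let S be the flat disk x^2 + y^2 ≤ 9 in the plane z = 4, with upward unit normal n̂ = ẑ. By Stokes' theorem,

    ∮_C F · dr = ∬_S (∇ × F) · n̂ dS = ∬_D (curl F)_z dA,

where D is the disk x^2 + y^2 ≤ 9.

Compute the curl of F = (-11x^2y - 11y, 11x y^2 + 11x, 11z):
    (∇ × F)_x = ∂F_z/∂y - ∂F_y/∂z = 0,
    (∇ × F)_y = ∂F_x/∂z - ∂F_z/∂x = 0,
    (∇ × F)_z = ∂F_y/∂x - ∂F_x/∂y = 11x^2 + 11y^2 + 22.

On z = 4, (curl F)_z = 11x^2 + 11y^2 + 22.

Convert to polar (x = r cos θ, y = r sin θ, dA = r dr dθ); the integrand becomes 11r^2 + 22, so

    ∬_D (curl F)_z dA = ∫_0^{2π} ∫_0^{3} (11r^2 + 22) · r dr dθ.

Inner (r from 0 to 3): 1287/4.
Outer (θ from 0 to 2π): 1287π/2.

Therefore ∮_C F · dr = 1287π/2.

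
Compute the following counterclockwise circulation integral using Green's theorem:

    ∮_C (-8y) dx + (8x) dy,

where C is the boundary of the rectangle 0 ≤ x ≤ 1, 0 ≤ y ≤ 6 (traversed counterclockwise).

Green's theorem converts the closed line integral into a double integral over the enclosed region D:

    ∮_C P dx + Q dy = ∬_D (∂Q/∂x - ∂P/∂y) dA.

Here P = -8y, Q = 8x, so

    ∂Q/∂x = 8,    ∂P/∂y = -8,
    ∂Q/∂x - ∂P/∂y = 16.

D is the region 0 ≤ x ≤ 1, 0 ≤ y ≤ 6. Evaluating the double integral:

    ∬_D (16) dA = ∫_0^{1} ∫_0^{6} (16) dy dx.

Inner (y from 0 to 6): 96.
Outer (x from 0 to 1): 96.

Therefore ∮_C P dx + Q dy = 96.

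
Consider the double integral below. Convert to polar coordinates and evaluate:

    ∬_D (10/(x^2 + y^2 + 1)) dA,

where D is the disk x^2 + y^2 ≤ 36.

The region D is 0 ≤ r ≤ 6, 0 ≤ θ ≤ 2π in polar coordinates, where x = r cos(θ), y = r sin(θ), and dA = r dr dθ.

Under the substitution, the integrand becomes 10/(r^2 + 1), so

    ∬_D (10/(x^2 + y^2 + 1)) dA = ∫_{0}^{2π} ∫_{0}^{6} (10/(r^2 + 1)) · r dr dθ.

Inner integral (in r): ∫_{0}^{6} (10/(r^2 + 1)) · r dr = log(69343957).

Outer integral (in θ): ∫_{0}^{2π} (log(69343957)) dθ = 10π log(37).

Therefore ∬_D (10/(x^2 + y^2 + 1)) dA = 10π log(37).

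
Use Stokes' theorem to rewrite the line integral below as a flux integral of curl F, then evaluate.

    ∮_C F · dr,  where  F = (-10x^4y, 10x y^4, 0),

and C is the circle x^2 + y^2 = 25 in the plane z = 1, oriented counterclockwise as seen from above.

Let S be the flat disk x^2 + y^2 ≤ 25 in the plane z = 1, with upward unit normal n̂ = ẑ. By Stokes' theorem,

    ∮_C F · dr = ∬_S (∇ × F) · n̂ dS = ∬_D (curl F)_z dA,

where D is the disk x^2 + y^2 ≤ 25.

Compute the curl of F = (-10x^4y, 10x y^4, 0):
    (∇ × F)_x = ∂F_z/∂y - ∂F_y/∂z = 0,
    (∇ × F)_y = ∂F_x/∂z - ∂F_z/∂x = 0,
    (∇ × F)_z = ∂F_y/∂x - ∂F_x/∂y = 10x^4 + 10y^4.

On z = 1, (curl F)_z = 10x^4 + 10y^4.

Convert to polar (x = r cos θ, y = r sin θ, dA = r dr dθ); the integrand becomes 10r^4(sin(θ)^4 + cos(θ)^4), so

    ∬_D (curl F)_z dA = ∫_0^{2π} ∫_0^{5} (10r^4(sin(θ)^4 + cos(θ)^4)) · r dr dθ.

Inner (r from 0 to 5): 78125sin(θ)^4/3 + 78125cos(θ)^4/3.
Outer (θ from 0 to 2π): 78125π/2.

Therefore ∮_C F · dr = 78125π/2.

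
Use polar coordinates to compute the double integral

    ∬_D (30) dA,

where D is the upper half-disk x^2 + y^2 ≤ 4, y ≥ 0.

The region D is 0 ≤ r ≤ 2, 0 ≤ θ ≤ π in polar coordinates, where x = r cos(θ), y = r sin(θ), and dA = r dr dθ.

Under the substitution, the integrand becomes 30, so

    ∬_D (30) dA = ∫_{0}^{π} ∫_{0}^{2} (30) · r dr dθ.

Inner integral (in r): ∫_{0}^{2} (30) · r dr = 60.

Outer integral (in θ): ∫_{0}^{π} (60) dθ = 60π.

Therefore ∬_D (30) dA = 60π.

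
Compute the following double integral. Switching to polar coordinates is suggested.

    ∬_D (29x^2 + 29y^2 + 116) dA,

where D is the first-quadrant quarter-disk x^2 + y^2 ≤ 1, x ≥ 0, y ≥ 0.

The region D is 0 ≤ r ≤ 1, 0 ≤ θ ≤ π/2 in polar coordinates, where x = r cos(θ), y = r sin(θ), and dA = r dr dθ.

Under the substitution, the integrand becomes 29r^2 + 116, so

    ∬_D (29x^2 + 29y^2 + 116) dA = ∫_{0}^{π/2} ∫_{0}^{1} (29r^2 + 116) · r dr dθ.

Inner integral (in r): ∫_{0}^{1} (29r^2 + 116) · r dr = 261/4.

Outer integral (in θ): ∫_{0}^{π/2} (261/4) dθ = 261π/8.

Therefore ∬_D (29x^2 + 29y^2 + 116) dA = 261π/8.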